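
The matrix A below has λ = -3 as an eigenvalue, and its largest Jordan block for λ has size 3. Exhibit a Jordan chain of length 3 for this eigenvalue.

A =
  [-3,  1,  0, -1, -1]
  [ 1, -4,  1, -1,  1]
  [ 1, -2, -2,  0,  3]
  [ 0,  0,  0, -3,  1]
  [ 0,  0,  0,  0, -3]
A Jordan chain for λ = -3 of length 3:
v_1 = (1, 0, -1, 0, 0)ᵀ
v_2 = (0, 1, 1, 0, 0)ᵀ
v_3 = (1, 0, 0, 0, 0)ᵀ

Let N = A − (-3)·I. We want v_3 with N^3 v_3 = 0 but N^2 v_3 ≠ 0; then v_{j-1} := N · v_j for j = 3, …, 2.

Pick v_3 = (1, 0, 0, 0, 0)ᵀ.
Then v_2 = N · v_3 = (0, 1, 1, 0, 0)ᵀ.
Then v_1 = N · v_2 = (1, 0, -1, 0, 0)ᵀ.

Sanity check: (A − (-3)·I) v_1 = (0, 0, 0, 0, 0)ᵀ = 0. ✓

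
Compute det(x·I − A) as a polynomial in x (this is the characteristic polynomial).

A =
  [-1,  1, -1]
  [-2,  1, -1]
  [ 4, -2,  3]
x^3 - 3*x^2 + 3*x - 1

Expanding det(x·I − A) (e.g. by cofactor expansion or by noting that A is similar to its Jordan form J, which has the same characteristic polynomial as A) gives
  χ_A(x) = x^3 - 3*x^2 + 3*x - 1
which factors as (x - 1)^3. The eigenvalues (with algebraic multiplicities) are λ = 1 with multiplicity 3.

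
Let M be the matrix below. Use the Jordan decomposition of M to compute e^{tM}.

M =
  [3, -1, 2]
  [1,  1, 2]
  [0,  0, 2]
e^{tM} =
  [t*exp(2*t) + exp(2*t), -t*exp(2*t), 2*t*exp(2*t)]
  [t*exp(2*t), -t*exp(2*t) + exp(2*t), 2*t*exp(2*t)]
  [0, 0, exp(2*t)]

Strategy: write M = P · J · P⁻¹ where J is a Jordan canonical form, so e^{tM} = P · e^{tJ} · P⁻¹, and e^{tJ} can be computed block-by-block.

M has Jordan form
J =
  [2, 1, 0]
  [0, 2, 0]
  [0, 0, 2]
(up to reordering of blocks).

Per-block formulas:
  For a 1×1 block at λ = 2: exp(t · [2]) = [e^(2t)].
  For a 2×2 Jordan block J_2(2): exp(t · J_2(2)) = e^(2t)·(I + t·N), where N is the 2×2 nilpotent shift.

After assembling e^{tJ} and conjugating by P, we get:

e^{tM} =
  [t*exp(2*t) + exp(2*t), -t*exp(2*t), 2*t*exp(2*t)]
  [t*exp(2*t), -t*exp(2*t) + exp(2*t), 2*t*exp(2*t)]
  [0, 0, exp(2*t)]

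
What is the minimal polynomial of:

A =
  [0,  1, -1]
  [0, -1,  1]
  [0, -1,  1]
x^2

The characteristic polynomial is χ_A(x) = x^3, so the eigenvalues are known. The minimal polynomial is
  m_A(x) = Π_λ (x − λ)^{k_λ}
where k_λ is the size of the *largest* Jordan block for λ (equivalently, the smallest k with (A − λI)^k v = 0 for every generalised eigenvector v of λ).

  λ = 0: largest Jordan block has size 2, contributing (x − 0)^2

So m_A(x) = x^2 = x^2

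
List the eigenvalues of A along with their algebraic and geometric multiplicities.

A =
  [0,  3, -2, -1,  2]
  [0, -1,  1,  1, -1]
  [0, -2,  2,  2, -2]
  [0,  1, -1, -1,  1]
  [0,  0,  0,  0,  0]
λ = 0: alg = 5, geom = 3

Step 1 — factor the characteristic polynomial to read off the algebraic multiplicities:
  χ_A(x) = x^5

Step 2 — compute geometric multiplicities via the rank-nullity identity g(λ) = n − rank(A − λI):
  rank(A − (0)·I) = 2, so dim ker(A − (0)·I) = n − 2 = 3

Summary:
  λ = 0: algebraic multiplicity = 5, geometric multiplicity = 3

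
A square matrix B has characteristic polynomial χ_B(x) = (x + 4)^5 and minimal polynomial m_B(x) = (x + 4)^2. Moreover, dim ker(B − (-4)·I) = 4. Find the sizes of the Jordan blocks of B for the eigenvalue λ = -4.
Block sizes for λ = -4: [2, 1, 1, 1]

Step 1 — from the characteristic polynomial, algebraic multiplicity of λ = -4 is 5. From dim ker(B − (-4)·I) = 4, there are exactly 4 Jordan blocks for λ = -4.
Step 2 — from the minimal polynomial, the factor (x + 4)^2 tells us the largest block for λ = -4 has size 2.
Step 3 — with total size 5, 4 blocks, and largest block 2, the block sizes (in nonincreasing order) are [2, 1, 1, 1].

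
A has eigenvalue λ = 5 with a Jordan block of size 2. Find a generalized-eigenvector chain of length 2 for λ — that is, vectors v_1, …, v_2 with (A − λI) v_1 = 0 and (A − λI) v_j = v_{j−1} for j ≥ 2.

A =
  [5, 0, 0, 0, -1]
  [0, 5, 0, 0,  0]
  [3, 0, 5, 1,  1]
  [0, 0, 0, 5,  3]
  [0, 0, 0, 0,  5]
A Jordan chain for λ = 5 of length 2:
v_1 = (0, 0, 3, 0, 0)ᵀ
v_2 = (1, 0, 0, 0, 0)ᵀ

Let N = A − (5)·I. We want v_2 with N^2 v_2 = 0 but N^1 v_2 ≠ 0; then v_{j-1} := N · v_j for j = 2, …, 2.

Pick v_2 = (1, 0, 0, 0, 0)ᵀ.
Then v_1 = N · v_2 = (0, 0, 3, 0, 0)ᵀ.

Sanity check: (A − (5)·I) v_1 = (0, 0, 0, 0, 0)ᵀ = 0. ✓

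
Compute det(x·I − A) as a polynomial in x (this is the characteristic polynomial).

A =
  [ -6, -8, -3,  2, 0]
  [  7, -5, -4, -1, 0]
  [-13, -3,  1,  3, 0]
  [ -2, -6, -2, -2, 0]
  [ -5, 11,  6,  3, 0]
x^5 + 12*x^4 + 48*x^3 + 64*x^2

Expanding det(x·I − A) (e.g. by cofactor expansion or by noting that A is similar to its Jordan form J, which has the same characteristic polynomial as A) gives
  χ_A(x) = x^5 + 12*x^4 + 48*x^3 + 64*x^2
which factors as x^2*(x + 4)^3. The eigenvalues (with algebraic multiplicities) are λ = -4 with multiplicity 3, λ = 0 with multiplicity 2.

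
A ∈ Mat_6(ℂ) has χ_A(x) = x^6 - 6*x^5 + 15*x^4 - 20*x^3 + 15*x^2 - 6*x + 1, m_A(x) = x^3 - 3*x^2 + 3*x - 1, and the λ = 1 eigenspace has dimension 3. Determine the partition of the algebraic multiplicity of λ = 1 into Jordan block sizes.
Block sizes for λ = 1: [3, 2, 1]

Step 1 — from the characteristic polynomial, algebraic multiplicity of λ = 1 is 6. From dim ker(A − (1)·I) = 3, there are exactly 3 Jordan blocks for λ = 1.
Step 2 — from the minimal polynomial, the factor (x − 1)^3 tells us the largest block for λ = 1 has size 3.
Step 3 — with total size 6, 3 blocks, and largest block 3, the block sizes (in nonincreasing order) are [3, 2, 1].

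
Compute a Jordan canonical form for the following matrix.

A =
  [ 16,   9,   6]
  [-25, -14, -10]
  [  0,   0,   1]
J_2(1) ⊕ J_1(1)

The characteristic polynomial is
  det(x·I − A) = x^3 - 3*x^2 + 3*x - 1 = (x - 1)^3

Eigenvalues and multiplicities (the geometric multiplicity of λ is n − rank(A − λI), which equals the number of Jordan blocks for λ):
  λ = 1: algebraic multiplicity = 3, geometric multiplicity = 2

Determining the block sizes for each eigenvalue:
  λ = 1: 2 blocks summing to 3 forces exactly one block of size 2 and the rest size 1 → block sizes [2, 1]

Assembling the blocks gives a Jordan form
J =
  [1, 1, 0]
  [0, 1, 0]
  [0, 0, 1]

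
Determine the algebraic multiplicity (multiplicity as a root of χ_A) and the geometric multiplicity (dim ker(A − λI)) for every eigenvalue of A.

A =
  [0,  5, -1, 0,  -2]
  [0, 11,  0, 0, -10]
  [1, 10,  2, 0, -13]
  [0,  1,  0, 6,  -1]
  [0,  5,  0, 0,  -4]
λ = 1: alg = 3, geom = 2; λ = 6: alg = 2, geom = 1

Step 1 — factor the characteristic polynomial to read off the algebraic multiplicities:
  χ_A(x) = (x - 6)^2*(x - 1)^3

Step 2 — compute geometric multiplicities via the rank-nullity identity g(λ) = n − rank(A − λI):
  rank(A − (1)·I) = 3, so dim ker(A − (1)·I) = n − 3 = 2
  rank(A − (6)·I) = 4, so dim ker(A − (6)·I) = n − 4 = 1

Summary:
  λ = 1: algebraic multiplicity = 3, geometric multiplicity = 2
  λ = 6: algebraic multiplicity = 2, geometric multiplicity = 1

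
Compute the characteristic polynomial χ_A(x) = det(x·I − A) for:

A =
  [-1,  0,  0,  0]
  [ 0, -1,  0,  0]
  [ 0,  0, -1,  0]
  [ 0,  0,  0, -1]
x^4 + 4*x^3 + 6*x^2 + 4*x + 1

Expanding det(x·I − A) (e.g. by cofactor expansion or by noting that A is similar to its Jordan form J, which has the same characteristic polynomial as A) gives
  χ_A(x) = x^4 + 4*x^3 + 6*x^2 + 4*x + 1
which factors as (x + 1)^4. The eigenvalues (with algebraic multiplicities) are λ = -1 with multiplicity 4.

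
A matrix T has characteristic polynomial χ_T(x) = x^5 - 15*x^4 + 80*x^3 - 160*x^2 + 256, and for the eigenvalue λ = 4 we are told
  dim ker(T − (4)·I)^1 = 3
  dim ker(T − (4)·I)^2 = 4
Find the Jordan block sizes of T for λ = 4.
Block sizes for λ = 4: [2, 1, 1]

From the dimensions of kernels of powers, the number of Jordan blocks of size at least j is d_j − d_{j−1} where d_j = dim ker(N^j) (with d_0 = 0). Computing the differences gives [3, 1].
The number of blocks of size exactly k is (#blocks of size ≥ k) − (#blocks of size ≥ k + 1), so the partition is: 2 block(s) of size 1, 1 block(s) of size 2.
In nonincreasing order the block sizes are [2, 1, 1].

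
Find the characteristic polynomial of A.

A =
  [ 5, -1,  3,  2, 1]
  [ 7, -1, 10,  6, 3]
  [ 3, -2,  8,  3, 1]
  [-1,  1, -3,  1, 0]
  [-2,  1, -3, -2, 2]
x^5 - 15*x^4 + 90*x^3 - 270*x^2 + 405*x - 243

Expanding det(x·I − A) (e.g. by cofactor expansion or by noting that A is similar to its Jordan form J, which has the same characteristic polynomial as A) gives
  χ_A(x) = x^5 - 15*x^4 + 90*x^3 - 270*x^2 + 405*x - 243
which factors as (x - 3)^5. The eigenvalues (with algebraic multiplicities) are λ = 3 with multiplicity 5.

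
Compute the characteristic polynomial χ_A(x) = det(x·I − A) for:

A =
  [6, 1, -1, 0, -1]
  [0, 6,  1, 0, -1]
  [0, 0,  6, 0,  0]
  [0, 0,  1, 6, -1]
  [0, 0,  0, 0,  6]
x^5 - 30*x^4 + 360*x^3 - 2160*x^2 + 6480*x - 7776

Expanding det(x·I − A) (e.g. by cofactor expansion or by noting that A is similar to its Jordan form J, which has the same characteristic polynomial as A) gives
  χ_A(x) = x^5 - 30*x^4 + 360*x^3 - 2160*x^2 + 6480*x - 7776
which factors as (x - 6)^5. The eigenvalues (with algebraic multiplicities) are λ = 6 with multiplicity 5.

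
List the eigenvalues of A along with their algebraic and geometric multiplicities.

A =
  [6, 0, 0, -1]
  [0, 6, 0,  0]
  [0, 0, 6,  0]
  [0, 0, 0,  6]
λ = 6: alg = 4, geom = 3

Step 1 — factor the characteristic polynomial to read off the algebraic multiplicities:
  χ_A(x) = (x - 6)^4

Step 2 — compute geometric multiplicities via the rank-nullity identity g(λ) = n − rank(A − λI):
  rank(A − (6)·I) = 1, so dim ker(A − (6)·I) = n − 1 = 3

Summary:
  λ = 6: algebraic multiplicity = 4, geometric multiplicity = 3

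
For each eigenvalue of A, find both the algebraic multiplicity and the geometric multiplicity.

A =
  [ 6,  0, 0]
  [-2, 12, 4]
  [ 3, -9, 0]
λ = 6: alg = 3, geom = 2

Step 1 — factor the characteristic polynomial to read off the algebraic multiplicities:
  χ_A(x) = (x - 6)^3

Step 2 — compute geometric multiplicities via the rank-nullity identity g(λ) = n − rank(A − λI):
  rank(A − (6)·I) = 1, so dim ker(A − (6)·I) = n − 1 = 2

Summary:
  λ = 6: algebraic multiplicity = 3, geometric multiplicity = 2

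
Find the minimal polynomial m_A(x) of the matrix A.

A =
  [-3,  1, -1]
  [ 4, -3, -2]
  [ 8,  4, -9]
x^2 + 10*x + 25

The characteristic polynomial is χ_A(x) = (x + 5)^3, so the eigenvalues are known. The minimal polynomial is
  m_A(x) = Π_λ (x − λ)^{k_λ}
where k_λ is the size of the *largest* Jordan block for λ (equivalently, the smallest k with (A − λI)^k v = 0 for every generalised eigenvector v of λ).

  λ = -5: largest Jordan block has size 2, contributing (x + 5)^2

So m_A(x) = (x + 5)^2 = x^2 + 10*x + 25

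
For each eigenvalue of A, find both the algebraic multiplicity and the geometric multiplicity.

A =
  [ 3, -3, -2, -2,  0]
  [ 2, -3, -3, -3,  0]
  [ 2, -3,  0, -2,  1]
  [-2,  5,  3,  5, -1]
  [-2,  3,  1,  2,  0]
λ = 1: alg = 5, geom = 2

Step 1 — factor the characteristic polynomial to read off the algebraic multiplicities:
  χ_A(x) = (x - 1)^5

Step 2 — compute geometric multiplicities via the rank-nullity identity g(λ) = n − rank(A − λI):
  rank(A − (1)·I) = 3, so dim ker(A − (1)·I) = n − 3 = 2

Summary:
  λ = 1: algebraic multiplicity = 5, geometric multiplicity = 2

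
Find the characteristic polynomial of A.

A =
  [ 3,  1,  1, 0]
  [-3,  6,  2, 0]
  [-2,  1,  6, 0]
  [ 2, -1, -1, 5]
x^4 - 20*x^3 + 150*x^2 - 500*x + 625

Expanding det(x·I − A) (e.g. by cofactor expansion or by noting that A is similar to its Jordan form J, which has the same characteristic polynomial as A) gives
  χ_A(x) = x^4 - 20*x^3 + 150*x^2 - 500*x + 625
which factors as (x - 5)^4. The eigenvalues (with algebraic multiplicities) are λ = 5 with multiplicity 4.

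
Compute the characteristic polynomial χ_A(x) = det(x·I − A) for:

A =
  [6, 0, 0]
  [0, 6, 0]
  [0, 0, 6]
x^3 - 18*x^2 + 108*x - 216

Expanding det(x·I − A) (e.g. by cofactor expansion or by noting that A is similar to its Jordan form J, which has the same characteristic polynomial as A) gives
  χ_A(x) = x^3 - 18*x^2 + 108*x - 216
which factors as (x - 6)^3. The eigenvalues (with algebraic multiplicities) are λ = 6 with multiplicity 3.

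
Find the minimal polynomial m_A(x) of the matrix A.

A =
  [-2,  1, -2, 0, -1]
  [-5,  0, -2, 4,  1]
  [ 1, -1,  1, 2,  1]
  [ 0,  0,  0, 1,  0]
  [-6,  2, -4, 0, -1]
x^3 + x^2 - x - 1

The characteristic polynomial is χ_A(x) = (x - 1)^2*(x + 1)^3, so the eigenvalues are known. The minimal polynomial is
  m_A(x) = Π_λ (x − λ)^{k_λ}
where k_λ is the size of the *largest* Jordan block for λ (equivalently, the smallest k with (A − λI)^k v = 0 for every generalised eigenvector v of λ).

  λ = -1: largest Jordan block has size 2, contributing (x + 1)^2
  λ = 1: largest Jordan block has size 1, contributing (x − 1)

So m_A(x) = (x - 1)*(x + 1)^2 = x^3 + x^2 - x - 1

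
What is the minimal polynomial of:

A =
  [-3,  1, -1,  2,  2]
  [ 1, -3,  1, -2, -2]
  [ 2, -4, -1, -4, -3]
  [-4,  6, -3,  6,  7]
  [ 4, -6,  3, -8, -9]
x^3 + 6*x^2 + 12*x + 8

The characteristic polynomial is χ_A(x) = (x + 2)^5, so the eigenvalues are known. The minimal polynomial is
  m_A(x) = Π_λ (x − λ)^{k_λ}
where k_λ is the size of the *largest* Jordan block for λ (equivalently, the smallest k with (A − λI)^k v = 0 for every generalised eigenvector v of λ).

  λ = -2: largest Jordan block has size 3, contributing (x + 2)^3

So m_A(x) = (x + 2)^3 = x^3 + 6*x^2 + 12*x + 8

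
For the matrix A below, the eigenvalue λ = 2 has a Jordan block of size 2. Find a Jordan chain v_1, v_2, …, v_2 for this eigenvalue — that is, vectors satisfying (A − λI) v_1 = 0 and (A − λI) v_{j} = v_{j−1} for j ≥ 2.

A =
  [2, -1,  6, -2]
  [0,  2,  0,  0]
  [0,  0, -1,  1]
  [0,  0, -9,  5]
A Jordan chain for λ = 2 of length 2:
v_1 = (-1, 0, 0, 0)ᵀ
v_2 = (0, 1, 0, 0)ᵀ

Let N = A − (2)·I. We want v_2 with N^2 v_2 = 0 but N^1 v_2 ≠ 0; then v_{j-1} := N · v_j for j = 2, …, 2.

Pick v_2 = (0, 1, 0, 0)ᵀ.
Then v_1 = N · v_2 = (-1, 0, 0, 0)ᵀ.

Sanity check: (A − (2)·I) v_1 = (0, 0, 0, 0)ᵀ = 0. ✓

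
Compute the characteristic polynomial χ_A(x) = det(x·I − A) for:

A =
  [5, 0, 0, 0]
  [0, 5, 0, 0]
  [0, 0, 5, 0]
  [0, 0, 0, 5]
x^4 - 20*x^3 + 150*x^2 - 500*x + 625

Expanding det(x·I − A) (e.g. by cofactor expansion or by noting that A is similar to its Jordan form J, which has the same characteristic polynomial as A) gives
  χ_A(x) = x^4 - 20*x^3 + 150*x^2 - 500*x + 625
which factors as (x - 5)^4. The eigenvalues (with algebraic multiplicities) are λ = 5 with multiplicity 4.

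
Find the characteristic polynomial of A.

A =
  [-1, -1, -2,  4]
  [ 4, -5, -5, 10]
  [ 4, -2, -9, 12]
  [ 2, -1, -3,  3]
x^4 + 12*x^3 + 54*x^2 + 108*x + 81

Expanding det(x·I − A) (e.g. by cofactor expansion or by noting that A is similar to its Jordan form J, which has the same characteristic polynomial as A) gives
  χ_A(x) = x^4 + 12*x^3 + 54*x^2 + 108*x + 81
which factors as (x + 3)^4. The eigenvalues (with algebraic multiplicities) are λ = -3 with multiplicity 4.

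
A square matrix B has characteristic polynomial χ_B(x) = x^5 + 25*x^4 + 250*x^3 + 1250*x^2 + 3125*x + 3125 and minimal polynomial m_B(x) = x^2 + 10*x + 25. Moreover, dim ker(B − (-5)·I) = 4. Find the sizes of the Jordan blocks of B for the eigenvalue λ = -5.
Block sizes for λ = -5: [2, 1, 1, 1]

Step 1 — from the characteristic polynomial, algebraic multiplicity of λ = -5 is 5. From dim ker(B − (-5)·I) = 4, there are exactly 4 Jordan blocks for λ = -5.
Step 2 — from the minimal polynomial, the factor (x + 5)^2 tells us the largest block for λ = -5 has size 2.
Step 3 — with total size 5, 4 blocks, and largest block 2, the block sizes (in nonincreasing order) are [2, 1, 1, 1].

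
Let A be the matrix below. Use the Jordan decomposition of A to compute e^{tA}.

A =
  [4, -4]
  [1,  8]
e^{tA} =
  [-2*t*exp(6*t) + exp(6*t), -4*t*exp(6*t)]
  [t*exp(6*t), 2*t*exp(6*t) + exp(6*t)]

Strategy: write A = P · J · P⁻¹ where J is a Jordan canonical form, so e^{tA} = P · e^{tJ} · P⁻¹, and e^{tJ} can be computed block-by-block.

A has Jordan form
J =
  [6, 1]
  [0, 6]
(up to reordering of blocks).

Per-block formulas:
  For a 2×2 Jordan block J_2(6): exp(t · J_2(6)) = e^(6t)·(I + t·N), where N is the 2×2 nilpotent shift.

After assembling e^{tJ} and conjugating by P, we get:

e^{tA} =
  [-2*t*exp(6*t) + exp(6*t), -4*t*exp(6*t)]
  [t*exp(6*t), 2*t*exp(6*t) + exp(6*t)]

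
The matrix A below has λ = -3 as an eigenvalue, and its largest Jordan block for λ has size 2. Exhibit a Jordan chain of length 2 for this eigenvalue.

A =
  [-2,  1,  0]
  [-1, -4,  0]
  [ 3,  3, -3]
A Jordan chain for λ = -3 of length 2:
v_1 = (1, -1, 3)ᵀ
v_2 = (1, 0, 0)ᵀ

Let N = A − (-3)·I. We want v_2 with N^2 v_2 = 0 but N^1 v_2 ≠ 0; then v_{j-1} := N · v_j for j = 2, …, 2.

Pick v_2 = (1, 0, 0)ᵀ.
Then v_1 = N · v_2 = (1, -1, 3)ᵀ.

Sanity check: (A − (-3)·I) v_1 = (0, 0, 0)ᵀ = 0. ✓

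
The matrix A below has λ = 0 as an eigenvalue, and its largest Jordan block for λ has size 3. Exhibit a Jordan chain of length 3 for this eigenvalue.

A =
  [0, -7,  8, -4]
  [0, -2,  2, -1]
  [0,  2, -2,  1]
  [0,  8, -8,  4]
A Jordan chain for λ = 0 of length 3:
v_1 = (-2, 0, 0, 0)ᵀ
v_2 = (-7, -2, 2, 8)ᵀ
v_3 = (0, 1, 0, 0)ᵀ

Let N = A − (0)·I. We want v_3 with N^3 v_3 = 0 but N^2 v_3 ≠ 0; then v_{j-1} := N · v_j for j = 3, …, 2.

Pick v_3 = (0, 1, 0, 0)ᵀ.
Then v_2 = N · v_3 = (-7, -2, 2, 8)ᵀ.
Then v_1 = N · v_2 = (-2, 0, 0, 0)ᵀ.

Sanity check: (A − (0)·I) v_1 = (0, 0, 0, 0)ᵀ = 0. ✓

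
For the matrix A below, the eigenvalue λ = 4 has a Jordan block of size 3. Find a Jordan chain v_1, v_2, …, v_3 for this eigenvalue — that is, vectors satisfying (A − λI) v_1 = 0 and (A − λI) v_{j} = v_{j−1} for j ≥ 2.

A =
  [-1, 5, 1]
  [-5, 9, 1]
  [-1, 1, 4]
A Jordan chain for λ = 4 of length 3:
v_1 = (-1, -1, 0)ᵀ
v_2 = (-5, -5, -1)ᵀ
v_3 = (1, 0, 0)ᵀ

Let N = A − (4)·I. We want v_3 with N^3 v_3 = 0 but N^2 v_3 ≠ 0; then v_{j-1} := N · v_j for j = 3, …, 2.

Pick v_3 = (1, 0, 0)ᵀ.
Then v_2 = N · v_3 = (-5, -5, -1)ᵀ.
Then v_1 = N · v_2 = (-1, -1, 0)ᵀ.

Sanity check: (A − (4)·I) v_1 = (0, 0, 0)ᵀ = 0. ✓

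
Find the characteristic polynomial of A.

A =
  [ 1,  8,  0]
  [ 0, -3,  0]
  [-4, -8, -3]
x^3 + 5*x^2 + 3*x - 9

Expanding det(x·I − A) (e.g. by cofactor expansion or by noting that A is similar to its Jordan form J, which has the same characteristic polynomial as A) gives
  χ_A(x) = x^3 + 5*x^2 + 3*x - 9
which factors as (x - 1)*(x + 3)^2. The eigenvalues (with algebraic multiplicities) are λ = -3 with multiplicity 2, λ = 1 with multiplicity 1.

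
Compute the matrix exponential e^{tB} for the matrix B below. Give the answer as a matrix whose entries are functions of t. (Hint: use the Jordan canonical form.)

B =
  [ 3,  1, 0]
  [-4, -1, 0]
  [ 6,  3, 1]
e^{tB} =
  [2*t*exp(t) + exp(t), t*exp(t), 0]
  [-4*t*exp(t), -2*t*exp(t) + exp(t), 0]
  [6*t*exp(t), 3*t*exp(t), exp(t)]

Strategy: write B = P · J · P⁻¹ where J is a Jordan canonical form, so e^{tB} = P · e^{tJ} · P⁻¹, and e^{tJ} can be computed block-by-block.

B has Jordan form
J =
  [1, 1, 0]
  [0, 1, 0]
  [0, 0, 1]
(up to reordering of blocks).

Per-block formulas:
  For a 1×1 block at λ = 1: exp(t · [1]) = [e^(1t)].
  For a 2×2 Jordan block J_2(1): exp(t · J_2(1)) = e^(1t)·(I + t·N), where N is the 2×2 nilpotent shift.

After assembling e^{tJ} and conjugating by P, we get:

e^{tB} =
  [2*t*exp(t) + exp(t), t*exp(t), 0]
  [-4*t*exp(t), -2*t*exp(t) + exp(t), 0]
  [6*t*exp(t), 3*t*exp(t), exp(t)]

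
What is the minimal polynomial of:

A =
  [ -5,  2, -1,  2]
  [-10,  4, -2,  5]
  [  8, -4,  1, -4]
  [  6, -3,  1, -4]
x^3 + 3*x^2 + 3*x + 1

The characteristic polynomial is χ_A(x) = (x + 1)^4, so the eigenvalues are known. The minimal polynomial is
  m_A(x) = Π_λ (x − λ)^{k_λ}
where k_λ is the size of the *largest* Jordan block for λ (equivalently, the smallest k with (A − λI)^k v = 0 for every generalised eigenvector v of λ).

  λ = -1: largest Jordan block has size 3, contributing (x + 1)^3

So m_A(x) = (x + 1)^3 = x^3 + 3*x^2 + 3*x + 1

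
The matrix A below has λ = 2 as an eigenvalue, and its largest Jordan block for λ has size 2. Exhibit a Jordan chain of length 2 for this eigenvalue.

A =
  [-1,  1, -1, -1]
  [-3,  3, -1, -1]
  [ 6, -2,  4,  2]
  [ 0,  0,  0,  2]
A Jordan chain for λ = 2 of length 2:
v_1 = (-3, -3, 6, 0)ᵀ
v_2 = (1, 0, 0, 0)ᵀ

Let N = A − (2)·I. We want v_2 with N^2 v_2 = 0 but N^1 v_2 ≠ 0; then v_{j-1} := N · v_j for j = 2, …, 2.

Pick v_2 = (1, 0, 0, 0)ᵀ.
Then v_1 = N · v_2 = (-3, -3, 6, 0)ᵀ.

Sanity check: (A − (2)·I) v_1 = (0, 0, 0, 0)ᵀ = 0. ✓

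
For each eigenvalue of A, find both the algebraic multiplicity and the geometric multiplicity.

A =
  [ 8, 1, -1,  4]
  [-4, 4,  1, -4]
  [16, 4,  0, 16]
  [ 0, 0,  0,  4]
λ = 4: alg = 4, geom = 2

Step 1 — factor the characteristic polynomial to read off the algebraic multiplicities:
  χ_A(x) = (x - 4)^4

Step 2 — compute geometric multiplicities via the rank-nullity identity g(λ) = n − rank(A − λI):
  rank(A − (4)·I) = 2, so dim ker(A − (4)·I) = n − 2 = 2

Summary:
  λ = 4: algebraic multiplicity = 4, geometric multiplicity = 2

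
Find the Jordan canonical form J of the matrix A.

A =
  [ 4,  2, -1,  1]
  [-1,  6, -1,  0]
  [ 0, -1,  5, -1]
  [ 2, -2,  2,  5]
J_3(5) ⊕ J_1(5)

The characteristic polynomial is
  det(x·I − A) = x^4 - 20*x^3 + 150*x^2 - 500*x + 625 = (x - 5)^4

Eigenvalues and multiplicities (the geometric multiplicity of λ is n − rank(A − λI), which equals the number of Jordan blocks for λ):
  λ = 5: algebraic multiplicity = 4, geometric multiplicity = 2

Determining the block sizes for each eigenvalue:
  λ = 5: with am = 4 and gm = 2, the partition is not yet determined (e.g. several partitions of 4 into 2 parts exist). Let N = A − (5)·I. Computing rank(N^1) = 2, rank(N^2) = 1, rank(N^3) = 0; the number of blocks of size ≥ j is rank(N^{j−1}) − rank(N^j), giving [2, 1, 1]. So we have 1 block(s) of size 3, 1 block(s) of size 1 → block sizes [3, 1]

Assembling the blocks gives a Jordan form
J =
  [5, 1, 0, 0]
  [0, 5, 1, 0]
  [0, 0, 5, 0]
  [0, 0, 0, 5]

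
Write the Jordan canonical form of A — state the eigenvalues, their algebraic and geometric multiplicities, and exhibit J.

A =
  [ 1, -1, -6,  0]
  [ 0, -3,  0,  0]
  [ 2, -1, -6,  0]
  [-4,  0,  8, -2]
J_2(-3) ⊕ J_1(-2) ⊕ J_1(-2)

The characteristic polynomial is
  det(x·I − A) = x^4 + 10*x^3 + 37*x^2 + 60*x + 36 = (x + 2)^2*(x + 3)^2

Eigenvalues and multiplicities (the geometric multiplicity of λ is n − rank(A − λI), which equals the number of Jordan blocks for λ):
  λ = -3: algebraic multiplicity = 2, geometric multiplicity = 1
  λ = -2: algebraic multiplicity = 2, geometric multiplicity = 2

Determining the block sizes for each eigenvalue:
  λ = -3: one block (gm = 1), so the single block has size am = 2 → block sizes [2]
  λ = -2: gm = am = 2, so every block has size 1 → block sizes [1, 1]

Assembling the blocks gives a Jordan form
J =
  [-3,  1,  0,  0]
  [ 0, -3,  0,  0]
  [ 0,  0, -2,  0]
  [ 0,  0,  0, -2]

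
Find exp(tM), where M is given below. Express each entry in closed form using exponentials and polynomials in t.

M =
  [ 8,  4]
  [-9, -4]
e^{tM} =
  [6*t*exp(2*t) + exp(2*t), 4*t*exp(2*t)]
  [-9*t*exp(2*t), -6*t*exp(2*t) + exp(2*t)]

Strategy: write M = P · J · P⁻¹ where J is a Jordan canonical form, so e^{tM} = P · e^{tJ} · P⁻¹, and e^{tJ} can be computed block-by-block.

M has Jordan form
J =
  [2, 1]
  [0, 2]
(up to reordering of blocks).

Per-block formulas:
  For a 2×2 Jordan block J_2(2): exp(t · J_2(2)) = e^(2t)·(I + t·N), where N is the 2×2 nilpotent shift.

After assembling e^{tJ} and conjugating by P, we get:

e^{tM} =
  [6*t*exp(2*t) + exp(2*t), 4*t*exp(2*t)]
  [-9*t*exp(2*t), -6*t*exp(2*t) + exp(2*t)]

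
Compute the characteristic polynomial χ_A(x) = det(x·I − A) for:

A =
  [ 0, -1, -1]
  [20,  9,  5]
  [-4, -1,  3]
x^3 - 12*x^2 + 48*x - 64

Expanding det(x·I − A) (e.g. by cofactor expansion or by noting that A is similar to its Jordan form J, which has the same characteristic polynomial as A) gives
  χ_A(x) = x^3 - 12*x^2 + 48*x - 64
which factors as (x - 4)^3. The eigenvalues (with algebraic multiplicities) are λ = 4 with multiplicity 3.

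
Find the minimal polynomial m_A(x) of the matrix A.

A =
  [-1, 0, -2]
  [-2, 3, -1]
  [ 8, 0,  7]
x^2 - 6*x + 9

The characteristic polynomial is χ_A(x) = (x - 3)^3, so the eigenvalues are known. The minimal polynomial is
  m_A(x) = Π_λ (x − λ)^{k_λ}
where k_λ is the size of the *largest* Jordan block for λ (equivalently, the smallest k with (A − λI)^k v = 0 for every generalised eigenvector v of λ).

  λ = 3: largest Jordan block has size 2, contributing (x − 3)^2

So m_A(x) = (x - 3)^2 = x^2 - 6*x + 9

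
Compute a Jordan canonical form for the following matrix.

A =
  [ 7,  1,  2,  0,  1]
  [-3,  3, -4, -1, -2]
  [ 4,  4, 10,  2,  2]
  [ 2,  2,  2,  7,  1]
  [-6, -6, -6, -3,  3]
J_2(6) ⊕ J_2(6) ⊕ J_1(6)

The characteristic polynomial is
  det(x·I − A) = x^5 - 30*x^4 + 360*x^3 - 2160*x^2 + 6480*x - 7776 = (x - 6)^5

Eigenvalues and multiplicities (the geometric multiplicity of λ is n − rank(A − λI), which equals the number of Jordan blocks for λ):
  λ = 6: algebraic multiplicity = 5, geometric multiplicity = 3

Determining the block sizes for each eigenvalue:
  λ = 6: with am = 5 and gm = 3, the partition is not yet determined (e.g. several partitions of 5 into 3 parts exist). Let N = A − (6)·I. Computing rank(N^1) = 2, rank(N^2) = 0; the number of blocks of size ≥ j is rank(N^{j−1}) − rank(N^j), giving [3, 2]. So we have 2 block(s) of size 2, 1 block(s) of size 1 → block sizes [2, 2, 1]

Assembling the blocks gives a Jordan form
J =
  [6, 1, 0, 0, 0]
  [0, 6, 0, 0, 0]
  [0, 0, 6, 1, 0]
  [0, 0, 0, 6, 0]
  [0, 0, 0, 0, 6]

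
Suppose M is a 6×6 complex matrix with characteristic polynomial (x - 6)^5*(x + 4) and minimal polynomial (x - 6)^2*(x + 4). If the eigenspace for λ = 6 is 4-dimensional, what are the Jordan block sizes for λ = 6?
Block sizes for λ = 6: [2, 1, 1, 1]

Step 1 — from the characteristic polynomial, algebraic multiplicity of λ = 6 is 5. From dim ker(M − (6)·I) = 4, there are exactly 4 Jordan blocks for λ = 6.
Step 2 — from the minimal polynomial, the factor (x − 6)^2 tells us the largest block for λ = 6 has size 2.
Step 3 — with total size 5, 4 blocks, and largest block 2, the block sizes (in nonincreasing order) are [2, 1, 1, 1].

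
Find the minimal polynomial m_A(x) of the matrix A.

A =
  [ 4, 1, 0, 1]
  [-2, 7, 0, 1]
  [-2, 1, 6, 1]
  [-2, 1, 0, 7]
x^2 - 12*x + 36

The characteristic polynomial is χ_A(x) = (x - 6)^4, so the eigenvalues are known. The minimal polynomial is
  m_A(x) = Π_λ (x − λ)^{k_λ}
where k_λ is the size of the *largest* Jordan block for λ (equivalently, the smallest k with (A − λI)^k v = 0 for every generalised eigenvector v of λ).

  λ = 6: largest Jordan block has size 2, contributing (x − 6)^2

So m_A(x) = (x - 6)^2 = x^2 - 12*x + 36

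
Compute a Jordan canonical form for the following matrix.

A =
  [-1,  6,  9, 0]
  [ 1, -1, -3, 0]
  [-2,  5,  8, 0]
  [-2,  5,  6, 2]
J_3(2) ⊕ J_1(2)

The characteristic polynomial is
  det(x·I − A) = x^4 - 8*x^3 + 24*x^2 - 32*x + 16 = (x - 2)^4

Eigenvalues and multiplicities (the geometric multiplicity of λ is n − rank(A − λI), which equals the number of Jordan blocks for λ):
  λ = 2: algebraic multiplicity = 4, geometric multiplicity = 2

Determining the block sizes for each eigenvalue:
  λ = 2: with am = 4 and gm = 2, the partition is not yet determined (e.g. several partitions of 4 into 2 parts exist). Let N = A − (2)·I. Computing rank(N^1) = 2, rank(N^2) = 1, rank(N^3) = 0; the number of blocks of size ≥ j is rank(N^{j−1}) − rank(N^j), giving [2, 1, 1]. So we have 1 block(s) of size 3, 1 block(s) of size 1 → block sizes [3, 1]

Assembling the blocks gives a Jordan form
J =
  [2, 1, 0, 0]
  [0, 2, 1, 0]
  [0, 0, 2, 0]
  [0, 0, 0, 2]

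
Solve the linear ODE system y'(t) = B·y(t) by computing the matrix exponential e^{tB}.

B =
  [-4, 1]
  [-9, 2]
e^{tB} =
  [-3*t*exp(-t) + exp(-t), t*exp(-t)]
  [-9*t*exp(-t), 3*t*exp(-t) + exp(-t)]

Strategy: write B = P · J · P⁻¹ where J is a Jordan canonical form, so e^{tB} = P · e^{tJ} · P⁻¹, and e^{tJ} can be computed block-by-block.

B has Jordan form
J =
  [-1,  1]
  [ 0, -1]
(up to reordering of blocks).

Per-block formulas:
  For a 2×2 Jordan block J_2(-1): exp(t · J_2(-1)) = e^(-1t)·(I + t·N), where N is the 2×2 nilpotent shift.

After assembling e^{tJ} and conjugating by P, we get:

e^{tB} =
  [-3*t*exp(-t) + exp(-t), t*exp(-t)]
  [-9*t*exp(-t), 3*t*exp(-t) + exp(-t)]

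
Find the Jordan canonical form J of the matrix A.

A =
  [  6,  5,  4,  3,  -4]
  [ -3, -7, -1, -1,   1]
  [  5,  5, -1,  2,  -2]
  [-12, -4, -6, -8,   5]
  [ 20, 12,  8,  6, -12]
J_2(-5) ⊕ J_3(-4)

The characteristic polynomial is
  det(x·I − A) = x^5 + 22*x^4 + 193*x^3 + 844*x^2 + 1840*x + 1600 = (x + 4)^3*(x + 5)^2

Eigenvalues and multiplicities (the geometric multiplicity of λ is n − rank(A − λI), which equals the number of Jordan blocks for λ):
  λ = -5: algebraic multiplicity = 2, geometric multiplicity = 1
  λ = -4: algebraic multiplicity = 3, geometric multiplicity = 1

Determining the block sizes for each eigenvalue:
  λ = -5: one block (gm = 1), so the single block has size am = 2 → block sizes [2]
  λ = -4: one block (gm = 1), so the single block has size am = 3 → block sizes [3]

Assembling the blocks gives a Jordan form
J =
  [-5,  1,  0,  0,  0]
  [ 0, -5,  0,  0,  0]
  [ 0,  0, -4,  1,  0]
  [ 0,  0,  0, -4,  1]
  [ 0,  0,  0,  0, -4]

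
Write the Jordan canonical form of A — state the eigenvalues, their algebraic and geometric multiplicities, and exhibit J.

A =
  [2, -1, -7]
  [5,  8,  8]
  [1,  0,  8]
J_3(6)

The characteristic polynomial is
  det(x·I − A) = x^3 - 18*x^2 + 108*x - 216 = (x - 6)^3

Eigenvalues and multiplicities (the geometric multiplicity of λ is n − rank(A − λI), which equals the number of Jordan blocks for λ):
  λ = 6: algebraic multiplicity = 3, geometric multiplicity = 1

Determining the block sizes for each eigenvalue:
  λ = 6: one block (gm = 1), so the single block has size am = 3 → block sizes [3]

Assembling the blocks gives a Jordan form
J =
  [6, 1, 0]
  [0, 6, 1]
  [0, 0, 6]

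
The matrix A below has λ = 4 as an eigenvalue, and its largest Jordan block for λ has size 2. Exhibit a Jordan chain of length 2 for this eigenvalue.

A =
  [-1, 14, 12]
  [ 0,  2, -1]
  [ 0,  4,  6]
A Jordan chain for λ = 4 of length 2:
v_1 = (4, -2, 4)ᵀ
v_2 = (2, 1, 0)ᵀ

Let N = A − (4)·I. We want v_2 with N^2 v_2 = 0 but N^1 v_2 ≠ 0; then v_{j-1} := N · v_j for j = 2, …, 2.

Pick v_2 = (2, 1, 0)ᵀ.
Then v_1 = N · v_2 = (4, -2, 4)ᵀ.

Sanity check: (A − (4)·I) v_1 = (0, 0, 0)ᵀ = 0. ✓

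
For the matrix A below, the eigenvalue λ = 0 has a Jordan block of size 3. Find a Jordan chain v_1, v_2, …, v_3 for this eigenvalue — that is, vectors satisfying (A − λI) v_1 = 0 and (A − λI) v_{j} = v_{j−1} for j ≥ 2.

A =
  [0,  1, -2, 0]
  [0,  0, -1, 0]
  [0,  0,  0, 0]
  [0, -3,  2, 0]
A Jordan chain for λ = 0 of length 3:
v_1 = (-1, 0, 0, 3)ᵀ
v_2 = (-2, -1, 0, 2)ᵀ
v_3 = (0, 0, 1, 0)ᵀ

Let N = A − (0)·I. We want v_3 with N^3 v_3 = 0 but N^2 v_3 ≠ 0; then v_{j-1} := N · v_j for j = 3, …, 2.

Pick v_3 = (0, 0, 1, 0)ᵀ.
Then v_2 = N · v_3 = (-2, -1, 0, 2)ᵀ.
Then v_1 = N · v_2 = (-1, 0, 0, 3)ᵀ.

Sanity check: (A − (0)·I) v_1 = (0, 0, 0, 0)ᵀ = 0. ✓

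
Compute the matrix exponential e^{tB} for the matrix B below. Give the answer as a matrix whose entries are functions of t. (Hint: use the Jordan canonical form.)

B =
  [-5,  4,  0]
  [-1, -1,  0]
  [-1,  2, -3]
e^{tB} =
  [-2*t*exp(-3*t) + exp(-3*t), 4*t*exp(-3*t), 0]
  [-t*exp(-3*t), 2*t*exp(-3*t) + exp(-3*t), 0]
  [-t*exp(-3*t), 2*t*exp(-3*t), exp(-3*t)]

Strategy: write B = P · J · P⁻¹ where J is a Jordan canonical form, so e^{tB} = P · e^{tJ} · P⁻¹, and e^{tJ} can be computed block-by-block.

B has Jordan form
J =
  [-3,  1,  0]
  [ 0, -3,  0]
  [ 0,  0, -3]
(up to reordering of blocks).

Per-block formulas:
  For a 2×2 Jordan block J_2(-3): exp(t · J_2(-3)) = e^(-3t)·(I + t·N), where N is the 2×2 nilpotent shift.
  For a 1×1 block at λ = -3: exp(t · [-3]) = [e^(-3t)].

After assembling e^{tJ} and conjugating by P, we get:

e^{tB} =
  [-2*t*exp(-3*t) + exp(-3*t), 4*t*exp(-3*t), 0]
  [-t*exp(-3*t), 2*t*exp(-3*t) + exp(-3*t), 0]
  [-t*exp(-3*t), 2*t*exp(-3*t), exp(-3*t)]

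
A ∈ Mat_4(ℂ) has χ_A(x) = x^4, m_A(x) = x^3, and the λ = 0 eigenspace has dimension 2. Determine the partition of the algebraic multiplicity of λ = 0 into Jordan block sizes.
Block sizes for λ = 0: [3, 1]

Step 1 — from the characteristic polynomial, algebraic multiplicity of λ = 0 is 4. From dim ker(A − (0)·I) = 2, there are exactly 2 Jordan blocks for λ = 0.
Step 2 — from the minimal polynomial, the factor (x − 0)^3 tells us the largest block for λ = 0 has size 3.
Step 3 — with total size 4, 2 blocks, and largest block 3, the block sizes (in nonincreasing order) are [3, 1].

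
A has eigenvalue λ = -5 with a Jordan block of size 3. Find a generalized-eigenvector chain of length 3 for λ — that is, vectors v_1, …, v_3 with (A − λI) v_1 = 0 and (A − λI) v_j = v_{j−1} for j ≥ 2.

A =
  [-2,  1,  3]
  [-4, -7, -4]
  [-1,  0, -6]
A Jordan chain for λ = -5 of length 3:
v_1 = (2, 0, -2)ᵀ
v_2 = (3, -4, -1)ᵀ
v_3 = (1, 0, 0)ᵀ

Let N = A − (-5)·I. We want v_3 with N^3 v_3 = 0 but N^2 v_3 ≠ 0; then v_{j-1} := N · v_j for j = 3, …, 2.

Pick v_3 = (1, 0, 0)ᵀ.
Then v_2 = N · v_3 = (3, -4, -1)ᵀ.
Then v_1 = N · v_2 = (2, 0, -2)ᵀ.

Sanity check: (A − (-5)·I) v_1 = (0, 0, 0)ᵀ = 0. ✓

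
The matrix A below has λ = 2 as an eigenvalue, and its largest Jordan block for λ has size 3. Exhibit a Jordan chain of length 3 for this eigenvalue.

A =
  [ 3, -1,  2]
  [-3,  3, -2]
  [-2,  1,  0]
A Jordan chain for λ = 2 of length 3:
v_1 = (0, -2, -1)ᵀ
v_2 = (1, -3, -2)ᵀ
v_3 = (1, 0, 0)ᵀ

Let N = A − (2)·I. We want v_3 with N^3 v_3 = 0 but N^2 v_3 ≠ 0; then v_{j-1} := N · v_j for j = 3, …, 2.

Pick v_3 = (1, 0, 0)ᵀ.
Then v_2 = N · v_3 = (1, -3, -2)ᵀ.
Then v_1 = N · v_2 = (0, -2, -1)ᵀ.

Sanity check: (A − (2)·I) v_1 = (0, 0, 0)ᵀ = 0. ✓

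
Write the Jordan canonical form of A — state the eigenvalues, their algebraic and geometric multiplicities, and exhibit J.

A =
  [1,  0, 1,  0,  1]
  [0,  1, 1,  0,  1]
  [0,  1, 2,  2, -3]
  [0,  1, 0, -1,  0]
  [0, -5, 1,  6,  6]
J_3(1) ⊕ J_1(1) ⊕ J_1(5)

The characteristic polynomial is
  det(x·I − A) = x^5 - 9*x^4 + 26*x^3 - 34*x^2 + 21*x - 5 = (x - 5)*(x - 1)^4

Eigenvalues and multiplicities (the geometric multiplicity of λ is n − rank(A − λI), which equals the number of Jordan blocks for λ):
  λ = 1: algebraic multiplicity = 4, geometric multiplicity = 2
  λ = 5: algebraic multiplicity = 1, geometric multiplicity = 1

Determining the block sizes for each eigenvalue:
  λ = 1: with am = 4 and gm = 2, the partition is not yet determined (e.g. several partitions of 4 into 2 parts exist). Let N = A − (1)·I. Computing rank(N^1) = 3, rank(N^2) = 2, rank(N^3) = 1; the number of blocks of size ≥ j is rank(N^{j−1}) − rank(N^j), giving [2, 1, 1]. So we have 1 block(s) of size 3, 1 block(s) of size 1 → block sizes [3, 1]
  λ = 5: one block (gm = 1), so the single block has size am = 1 → block sizes [1]

Assembling the blocks gives a Jordan form
J =
  [1, 1, 0, 0, 0]
  [0, 1, 1, 0, 0]
  [0, 0, 1, 0, 0]
  [0, 0, 0, 1, 0]
  [0, 0, 0, 0, 5]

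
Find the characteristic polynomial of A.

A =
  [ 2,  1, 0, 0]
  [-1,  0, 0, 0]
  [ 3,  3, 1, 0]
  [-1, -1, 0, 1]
x^4 - 4*x^3 + 6*x^2 - 4*x + 1

Expanding det(x·I − A) (e.g. by cofactor expansion or by noting that A is similar to its Jordan form J, which has the same characteristic polynomial as A) gives
  χ_A(x) = x^4 - 4*x^3 + 6*x^2 - 4*x + 1
which factors as (x - 1)^4. The eigenvalues (with algebraic multiplicities) are λ = 1 with multiplicity 4.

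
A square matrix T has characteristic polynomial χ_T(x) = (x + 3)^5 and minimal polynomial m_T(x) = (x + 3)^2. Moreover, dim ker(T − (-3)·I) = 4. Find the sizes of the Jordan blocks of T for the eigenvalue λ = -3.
Block sizes for λ = -3: [2, 1, 1, 1]

Step 1 — from the characteristic polynomial, algebraic multiplicity of λ = -3 is 5. From dim ker(T − (-3)·I) = 4, there are exactly 4 Jordan blocks for λ = -3.
Step 2 — from the minimal polynomial, the factor (x + 3)^2 tells us the largest block for λ = -3 has size 2.
Step 3 — with total size 5, 4 blocks, and largest block 2, the block sizes (in nonincreasing order) are [2, 1, 1, 1].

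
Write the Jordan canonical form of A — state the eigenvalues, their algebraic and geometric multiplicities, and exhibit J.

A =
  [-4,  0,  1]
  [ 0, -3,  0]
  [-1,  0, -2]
J_2(-3) ⊕ J_1(-3)

The characteristic polynomial is
  det(x·I − A) = x^3 + 9*x^2 + 27*x + 27 = (x + 3)^3

Eigenvalues and multiplicities (the geometric multiplicity of λ is n − rank(A − λI), which equals the number of Jordan blocks for λ):
  λ = -3: algebraic multiplicity = 3, geometric multiplicity = 2

Determining the block sizes for each eigenvalue:
  λ = -3: 2 blocks summing to 3 forces exactly one block of size 2 and the rest size 1 → block sizes [2, 1]

Assembling the blocks gives a Jordan form
J =
  [-3,  1,  0]
  [ 0, -3,  0]
  [ 0,  0, -3]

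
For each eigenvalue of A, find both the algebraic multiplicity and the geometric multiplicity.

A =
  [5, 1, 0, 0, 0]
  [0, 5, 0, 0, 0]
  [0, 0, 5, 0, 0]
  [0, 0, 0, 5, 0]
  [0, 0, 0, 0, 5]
λ = 5: alg = 5, geom = 4

Step 1 — factor the characteristic polynomial to read off the algebraic multiplicities:
  χ_A(x) = (x - 5)^5

Step 2 — compute geometric multiplicities via the rank-nullity identity g(λ) = n − rank(A − λI):
  rank(A − (5)·I) = 1, so dim ker(A − (5)·I) = n − 1 = 4

Summary:
  λ = 5: algebraic multiplicity = 5, geometric multiplicity = 4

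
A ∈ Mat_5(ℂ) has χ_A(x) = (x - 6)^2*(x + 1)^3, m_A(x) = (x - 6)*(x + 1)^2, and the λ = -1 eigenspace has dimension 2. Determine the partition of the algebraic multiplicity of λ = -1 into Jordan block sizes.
Block sizes for λ = -1: [2, 1]

Step 1 — from the characteristic polynomial, algebraic multiplicity of λ = -1 is 3. From dim ker(A − (-1)·I) = 2, there are exactly 2 Jordan blocks for λ = -1.
Step 2 — from the minimal polynomial, the factor (x + 1)^2 tells us the largest block for λ = -1 has size 2.
Step 3 — with total size 3, 2 blocks, and largest block 2, the block sizes (in nonincreasing order) are [2, 1].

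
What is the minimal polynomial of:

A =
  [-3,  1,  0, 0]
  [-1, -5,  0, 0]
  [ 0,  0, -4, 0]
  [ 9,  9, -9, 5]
x^3 + 3*x^2 - 24*x - 80

The characteristic polynomial is χ_A(x) = (x - 5)*(x + 4)^3, so the eigenvalues are known. The minimal polynomial is
  m_A(x) = Π_λ (x − λ)^{k_λ}
where k_λ is the size of the *largest* Jordan block for λ (equivalently, the smallest k with (A − λI)^k v = 0 for every generalised eigenvector v of λ).

  λ = -4: largest Jordan block has size 2, contributing (x + 4)^2
  λ = 5: largest Jordan block has size 1, contributing (x − 5)

So m_A(x) = (x - 5)*(x + 4)^2 = x^3 + 3*x^2 - 24*x - 80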